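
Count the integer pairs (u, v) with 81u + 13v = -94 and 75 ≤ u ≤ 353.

gcd(81, 13) = 1.
By Bézout, 81×(-4) + 13×(25) = 1.
Particular solution: (12, -82).
General solution: u = 12 + 13t, v = -82 - 81t for integer t.
75 ≤ 12 + 13t ≤ 353 gives t ∈ [5, 26], which is 22 values.

22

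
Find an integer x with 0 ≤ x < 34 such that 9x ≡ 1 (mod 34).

gcd(34, 9) = 1.
By Bézout, 9×(-15) + 34×(4) = 1.
So 9×-15 ≡ 1 (mod 34), and -15 mod 34 = 19.

19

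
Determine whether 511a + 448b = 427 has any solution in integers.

yes

gcd(511, 448) = 7  (511 = 1*448 + 63, 448 = 7*63 + 7, 63 = 9*7).
7 divides 427, so integer solutions exist.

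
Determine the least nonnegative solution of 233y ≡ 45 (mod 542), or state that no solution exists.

63

gcd(542, 233):
  542 = 2*233 + 76
  233 = 3*76 + 5
  76 = 15*5 + 1
  5 = 5*1
so gcd(542, 233) = 1.
1 divides 45, so solutions exist.
Back-substitute for Bézout coefficients:
  1 = 76 - 15*5
  ... = 233*(-107) + 542*(46)
So 233*(-107) ≡ 1 (mod 542); multiply by 45: y ≡ -4815 (mod 542).
Smallest nonnegative: y = -4815 mod 542 = 63.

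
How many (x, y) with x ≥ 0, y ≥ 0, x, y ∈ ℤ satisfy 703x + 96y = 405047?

6

gcd(703, 96):
  703 = 7·96 + 31
  96 = 3·31 + 3
  31 = 10·3 + 1
  3 = 3·1
so gcd(703, 96) = 1.
Back-substitute for Bézout coefficients:
  1 = 31 - 10·3
  ... = 703·(31) + 96·(-227)
Scale by 405047: one solution is (12556457, -91945669). Reduce x mod 96: (41, 3919).
General: x = 41 + 96t, y = 3919 - 703t.
x ≥ 0 ⇒ t ≥ 0; y ≥ 0 ⇒ t ≤ 5. So t ∈ [0, 5]: 6 solutions.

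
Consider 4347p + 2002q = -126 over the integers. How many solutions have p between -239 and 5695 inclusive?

gcd(4347, 2002):
  4347 = 2×2002 + 343
  2002 = 5×343 + 287
  343 = 1×287 + 56
  287 = 5×56 + 7
  56 = 8×7
so gcd(4347, 2002) = 7.
Back-substitute for Bézout coefficients:
  7 = 287 - 5×56
  ... = 4347×(-35) + 2002×(76)
Scale by -18: particular solution (630, -1368); reduce p mod 286: (58, -126).
General solution: p = 58 + 286t, q = -126 - 621t for integer t.
-239 ≤ 58 + 286t ≤ 5695 gives t ∈ [-1, 19], which is 21 values.

21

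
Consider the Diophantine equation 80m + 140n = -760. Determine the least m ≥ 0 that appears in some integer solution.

1

gcd(140, 80) = 20  (140 = 1·80 + 60, 80 = 1·60 + 20, 60 = 3·20).
20 divides -760, so solutions exist.
Back-substituting, 80·(2) + 140·(-1) = 20.
Scale by -760/20 = -38: (m₀, n₀) = (-76, 38).
General solution: m = -76 + 7t, n = 38 - 4t for integer t.
m ≥ 0: smallest is -76 mod 7 = 1 (at t = 11), with n = -6.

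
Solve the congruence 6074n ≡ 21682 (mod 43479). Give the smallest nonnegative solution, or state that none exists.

gcd(43479, 6074) = 1  (43479 = 7×6074 + 961, 6074 = 6×961 + 308, 961 = 3×308 + 37, 308 = 8×37 + 12, 37 = 3×12 + 1, 12 = 12×1).
1 divides 21682, so solutions exist.
Back-substituting, 6074×(-3529) + 43479×(493) = 1.
So 6074×(-3529) ≡ 1 (mod 43479); multiply by 21682: n ≡ -76515778 (mod 43479).
Smallest nonnegative: n = -76515778 mod 43479 = 7262.

7262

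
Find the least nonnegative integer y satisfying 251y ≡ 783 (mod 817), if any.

742

gcd(817, 251):
  817 = 3·251 + 64
  251 = 3·64 + 59
  64 = 1·59 + 5
  59 = 11·5 + 4
  5 = 1·4 + 1
  4 = 4·1
so gcd(817, 251) = 1.
1 divides 783, so solutions exist.
Back-substitute for Bézout coefficients:
  1 = 5 - 1·4
  ... = 251·(-166) + 817·(51)
So 251·(-166) ≡ 1 (mod 817); multiply by 783: y ≡ -129978 (mod 817).
Smallest nonnegative: y = -129978 mod 817 = 742.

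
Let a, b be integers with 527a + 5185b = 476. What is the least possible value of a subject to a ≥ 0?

gcd(5185, 527):
  5185 = 9×527 + 442
  527 = 1×442 + 85
  442 = 5×85 + 17
  85 = 5×17
so gcd(5185, 527) = 17.
17 divides 476, so solutions exist.
Back-substitute for Bézout coefficients:
  17 = 442 - 5×85
  ... = 527×(-59) + 5185×(6)
Scale by 476/17 = 28: (a₀, b₀) = (-1652, 168).
General solution: a = -1652 + 305t, b = 168 - 31t for integer t.
a ≥ 0: smallest is -1652 mod 305 = 178 (at t = 6), with b = -18.

178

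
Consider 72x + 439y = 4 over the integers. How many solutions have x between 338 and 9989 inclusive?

22

gcd(439, 72) = 1  (439 = 6×72 + 7, 72 = 10×7 + 2, 7 = 3×2 + 1, 2 = 2×1).
Back-substituting, 72×(-189) + 439×(31) = 1.
Scale by 4: particular solution (-756, 124); reduce x mod 439: (122, -20).
General solution: x = 122 + 439t, y = -20 - 72t for integer t.
338 ≤ 122 + 439t ≤ 9989 gives t ∈ [1, 22], which is 22 values.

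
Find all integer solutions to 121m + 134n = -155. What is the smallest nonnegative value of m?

115

gcd(134, 121) = 1.
1 divides -155, so solutions exist.
By Bézout, 121×(-31) + 134×(28) = 1.
Scale by -155/1 = -155: (m₀, n₀) = (4805, -4340).
General solution: m = 4805 + 134t, n = -4340 - 121t for integer t.
m ≥ 0: smallest is 4805 mod 134 = 115 (at t = -35), with n = -105.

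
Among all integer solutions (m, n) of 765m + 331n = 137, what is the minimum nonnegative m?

gcd(765, 331):
  765 = 2*331 + 103
  331 = 3*103 + 22
  103 = 4*22 + 15
  22 = 1*15 + 7
  15 = 2*7 + 1
  7 = 7*1
so gcd(765, 331) = 1.
1 divides 137, so solutions exist.
Back-substitute for Bézout coefficients:
  1 = 15 - 2*7
  ... = 765*(45) + 331*(-104)
Scale by 137/1 = 137: (m₀, n₀) = (6165, -14248).
General solution: m = 6165 + 331t, n = -14248 - 765t for integer t.
m ≥ 0: smallest is 6165 mod 331 = 207 (at t = -18), with n = -478.

207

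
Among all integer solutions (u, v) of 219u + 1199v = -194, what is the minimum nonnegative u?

678

gcd(1199, 219):
  1199 = 5×219 + 104
  219 = 2×104 + 11
  104 = 9×11 + 5
  11 = 2×5 + 1
  5 = 5×1
so gcd(1199, 219) = 1.
1 divides -194, so solutions exist.
Back-substitute for Bézout coefficients:
  1 = 11 - 2×5
  ... = 219×(219) + 1199×(-40)
Scale by -194/1 = -194: (u₀, v₀) = (-42486, 7760).
General solution: u = -42486 + 1199t, v = 7760 - 219t for integer t.
u ≥ 0: smallest is -42486 mod 1199 = 678 (at t = 36), with v = -124.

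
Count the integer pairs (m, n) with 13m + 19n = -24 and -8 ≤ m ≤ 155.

8

gcd(19, 13) = 1.
By Bézout, 13*(3) + 19*(-2) = 1.
Particular solution: (4, -4).
General solution: m = 4 + 19t, n = -4 - 13t for integer t.
-8 ≤ 4 + 19t ≤ 155 gives t ∈ [0, 7], which is 8 values.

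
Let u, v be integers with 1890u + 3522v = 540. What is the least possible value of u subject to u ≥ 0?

gcd(3522, 1890) = 6.
6 divides 540, so solutions exist.
By Bézout, 1890×(41) + 3522×(-22) = 6.
Scale by 540/6 = 90: (u₀, v₀) = (3690, -1980).
General solution: u = 3690 + 587t, v = -1980 - 315t for integer t.
u ≥ 0: smallest is 3690 mod 587 = 168 (at t = -6), with v = -90.

168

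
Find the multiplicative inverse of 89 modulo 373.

gcd(373, 89) = 1.
By Bézout, 89*(-88) + 373*(21) = 1.
So 89*-88 ≡ 1 (mod 373), and -88 mod 373 = 285.

285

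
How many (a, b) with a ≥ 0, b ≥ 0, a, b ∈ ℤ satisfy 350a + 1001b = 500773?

10

gcd(1001, 350) = 7  (1001 = 2·350 + 301, 350 = 1·301 + 49, 301 = 6·49 + 7, 49 = 7·7).
Back-substituting, 350·(-20) + 1001·(7) = 7.
Scale by 71539: one solution is (-1430780, 500773). Reduce a mod 143: (78, 473).
General: a = 78 + 143t, b = 473 - 50t.
a ≥ 0 ⇒ t ≥ 0; b ≥ 0 ⇒ t ≤ 9. So t ∈ [0, 9]: 10 solutions.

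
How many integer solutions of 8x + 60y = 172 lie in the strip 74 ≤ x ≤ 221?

gcd(60, 8) = 4  (60 = 7·8 + 4, 8 = 2·4).
Back-substituting, 8·(-7) + 60·(1) = 4.
Scale by 43: particular solution (-301, 43); reduce x mod 15: (14, 1).
General solution: x = 14 + 15t, y = 1 - 2t for integer t.
74 ≤ 14 + 15t ≤ 221 gives t ∈ [4, 13], which is 10 values.

10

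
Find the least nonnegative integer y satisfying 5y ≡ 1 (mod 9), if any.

gcd(9, 5):
  9 = 1*5 + 4
  5 = 1*4 + 1
  4 = 4*1
so gcd(9, 5) = 1.
1 divides 1, so solutions exist.
Back-substitute for Bézout coefficients:
  1 = 5 - 1*4
  ... = 5*(2) + 9*(-1)
So 5*(2) ≡ 1 (mod 9); multiply by 1: y ≡ 2 (mod 9).
Smallest nonnegative: y = 2 mod 9 = 2.

2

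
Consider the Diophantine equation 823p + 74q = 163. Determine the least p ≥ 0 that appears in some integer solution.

gcd(823, 74) = 1.
1 divides 163, so solutions exist.
By Bézout, 823*(33) + 74*(-367) = 1.
Scale by 163/1 = 163: (p₀, q₀) = (5379, -59821).
General solution: p = 5379 + 74t, q = -59821 - 823t for integer t.
p ≥ 0: smallest is 5379 mod 74 = 51 (at t = -72), with q = -565.

51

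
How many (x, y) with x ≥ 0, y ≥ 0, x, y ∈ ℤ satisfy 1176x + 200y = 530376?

gcd(1176, 200) = 8.
By Bézout, 1176*(8) + 200*(-47) = 8.
One solution: (1, 2646).
General: x = 1 + 25t, y = 2646 - 147t.
x ≥ 0 ⇒ t ≥ 0; y ≥ 0 ⇒ t ≤ 18. So t ∈ [0, 18]: 19 solutions.

19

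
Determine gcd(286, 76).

2

gcd(286, 76) = 2  (286 = 3*76 + 58, 76 = 1*58 + 18, 58 = 3*18 + 4, 18 = 4*4 + 2, 4 = 2*2).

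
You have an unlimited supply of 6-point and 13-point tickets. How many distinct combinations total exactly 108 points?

Need nonnegative integers with 6j + 13k = 108.
gcd(6, 13) = 1, and 6·(-2) + 13·(1) = 1.
So (j₀, k₀) = (-216, 108); general j = -216 + 13t, k = 108 - 6t.
j ≥ 0 ⇒ t ≥ 17; k ≥ 0 ⇒ t ≤ 18. That's 2 values of t.

2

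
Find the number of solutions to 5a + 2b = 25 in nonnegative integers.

3

gcd(5, 2) = 1.
By Bézout, 5·(1) + 2·(-2) = 1.
One solution: (1, 10).
General: a = 1 + 2t, b = 10 - 5t.
a ≥ 0 ⇒ t ≥ 0; b ≥ 0 ⇒ t ≤ 2. So t ∈ [0, 2]: 3 solutions.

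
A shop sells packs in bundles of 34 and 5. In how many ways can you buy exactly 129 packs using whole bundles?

1

Need nonnegative integers with 34j + 5k = 129.
gcd(34, 5) = 1, and 34·(-1) + 5·(7) = 1.
So (j₀, k₀) = (-129, 903); general j = -129 + 5t, k = 903 - 34t.
j ≥ 0 ⇒ t ≥ 26; k ≥ 0 ⇒ t ≤ 26. That's 1 value of t.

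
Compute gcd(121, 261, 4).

1

gcd(261, 121):
  261 = 2*121 + 19
  121 = 6*19 + 7
  19 = 2*7 + 5
  7 = 1*5 + 2
  5 = 2*2 + 1
  2 = 2*1
so gcd(261, 121) = 1.
gcd(1, 4) = 1.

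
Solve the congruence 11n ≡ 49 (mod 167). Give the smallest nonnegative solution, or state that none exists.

gcd(167, 11) = 1  (167 = 15×11 + 2, 11 = 5×2 + 1, 2 = 2×1).
1 divides 49, so solutions exist.
Back-substituting, 11×(76) + 167×(-5) = 1.
So 11×(76) ≡ 1 (mod 167); multiply by 49: n ≡ 3724 (mod 167).
Smallest nonnegative: n = 3724 mod 167 = 50.

50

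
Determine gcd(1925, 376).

gcd(1925, 376) = 1  (1925 = 5×376 + 45, 376 = 8×45 + 16, 45 = 2×16 + 13, 16 = 1×13 + 3, 13 = 4×3 + 1, 3 = 3×1).

1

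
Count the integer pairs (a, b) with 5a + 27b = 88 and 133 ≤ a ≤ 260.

4

gcd(27, 5) = 1  (27 = 5×5 + 2, 5 = 2×2 + 1, 2 = 2×1).
Back-substituting, 5×(11) + 27×(-2) = 1.
Scale by 88: particular solution (968, -176); reduce a mod 27: (23, -1).
General solution: a = 23 + 27t, b = -1 - 5t for integer t.
133 ≤ 23 + 27t ≤ 260 gives t ∈ [5, 8], which is 4 values.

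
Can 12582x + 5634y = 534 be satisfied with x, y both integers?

no

gcd(12582, 5634):
  12582 = 2·5634 + 1314
  5634 = 4·1314 + 378
  1314 = 3·378 + 180
  378 = 2·180 + 18
  180 = 10·18
so gcd(12582, 5634) = 18.
18 does not divide 534 (remainder 12), so no integer solutions.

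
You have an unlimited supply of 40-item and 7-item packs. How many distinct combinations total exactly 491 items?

Need nonnegative integers with 40j + 7k = 491.
gcd(40, 7) = 1, and 40·(3) + 7·(-17) = 1.
So (j₀, k₀) = (1473, -8347); general j = 1473 + 7t, k = -8347 - 40t.
j ≥ 0 ⇒ t ≥ -210; k ≥ 0 ⇒ t ≤ -209. That's 2 values of t.

2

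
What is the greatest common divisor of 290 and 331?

1

gcd(331, 290):
  331 = 1*290 + 41
  290 = 7*41 + 3
  41 = 13*3 + 2
  3 = 1*2 + 1
  2 = 2*1
so gcd(331, 290) = 1.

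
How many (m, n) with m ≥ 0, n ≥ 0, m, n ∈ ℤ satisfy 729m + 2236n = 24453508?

gcd(2236, 729):
  2236 = 3×729 + 49
  729 = 14×49 + 43
  49 = 1×43 + 6
  43 = 7×6 + 1
  6 = 6×1
so gcd(2236, 729) = 1.
Back-substitute for Bézout coefficients:
  1 = 43 - 7×6
  ... = 729×(365) + 2236×(-119)
Scale by 24453508: one solution is (8925530420, -2909967452). Reduce m mod 2236: (2016, 10279).
General: m = 2016 + 2236t, n = 10279 - 729t.
m ≥ 0 ⇒ t ≥ 0; n ≥ 0 ⇒ t ≤ 14. So t ∈ [0, 14]: 15 solutions.

15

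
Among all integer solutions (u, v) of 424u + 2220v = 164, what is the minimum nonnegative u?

gcd(2220, 424):
  2220 = 5·424 + 100
  424 = 4·100 + 24
  100 = 4·24 + 4
  24 = 6·4
so gcd(2220, 424) = 4.
4 divides 164, so solutions exist.
Back-substitute for Bézout coefficients:
  4 = 100 - 4·24
  ... = 424·(-89) + 2220·(17)
Scale by 164/4 = 41: (u₀, v₀) = (-3649, 697).
General solution: u = -3649 + 555t, v = 697 - 106t for integer t.
u ≥ 0: smallest is -3649 mod 555 = 236 (at t = 7), with v = -45.

236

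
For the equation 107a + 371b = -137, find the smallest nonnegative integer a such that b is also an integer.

gcd(371, 107):
  371 = 3×107 + 50
  107 = 2×50 + 7
  50 = 7×7 + 1
  7 = 7×1
so gcd(371, 107) = 1.
1 divides -137, so solutions exist.
Back-substitute for Bézout coefficients:
  1 = 50 - 7×7
  ... = 107×(-52) + 371×(15)
Scale by -137/1 = -137: (a₀, b₀) = (7124, -2055).
General solution: a = 7124 + 371t, b = -2055 - 107t for integer t.
a ≥ 0: smallest is 7124 mod 371 = 75 (at t = -19), with b = -22.

75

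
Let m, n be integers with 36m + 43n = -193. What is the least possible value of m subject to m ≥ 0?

3

gcd(43, 36):
  43 = 1*36 + 7
  36 = 5*7 + 1
  7 = 7*1
so gcd(43, 36) = 1.
1 divides -193, so solutions exist.
Back-substitute for Bézout coefficients:
  1 = 36 - 5*7
  ... = 36*(6) + 43*(-5)
Scale by -193/1 = -193: (m₀, n₀) = (-1158, 965).
General solution: m = -1158 + 43t, n = 965 - 36t for integer t.
m ≥ 0: smallest is -1158 mod 43 = 3 (at t = 27), with n = -7.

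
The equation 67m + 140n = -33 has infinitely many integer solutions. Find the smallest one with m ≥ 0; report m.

81

gcd(140, 67) = 1.
1 divides -33, so solutions exist.
By Bézout, 67*(23) + 140*(-11) = 1.
Scale by -33/1 = -33: (m₀, n₀) = (-759, 363).
General solution: m = -759 + 140t, n = 363 - 67t for integer t.
m ≥ 0: smallest is -759 mod 140 = 81 (at t = 6), with n = -39.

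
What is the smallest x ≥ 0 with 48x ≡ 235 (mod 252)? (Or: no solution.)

no solution

gcd(252, 48) = 12  (252 = 5*48 + 12, 48 = 4*12).
12 does not divide 235, so the congruence has no solution.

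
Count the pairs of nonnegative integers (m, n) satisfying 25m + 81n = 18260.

gcd(81, 25) = 1.
By Bézout, 25·(13) + 81·(-4) = 1.
One solution: (50, 210).
General: m = 50 + 81t, n = 210 - 25t.
m ≥ 0 ⇒ t ≥ 0; n ≥ 0 ⇒ t ≤ 8. So t ∈ [0, 8]: 9 solutions.

9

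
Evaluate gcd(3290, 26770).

10

gcd(26770, 3290) = 10  (26770 = 8×3290 + 450, 3290 = 7×450 + 140, 450 = 3×140 + 30, 140 = 4×30 + 20, 30 = 1×20 + 10, 20 = 2×10).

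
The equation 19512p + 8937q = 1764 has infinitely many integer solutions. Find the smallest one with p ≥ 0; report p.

gcd(19512, 8937) = 9  (19512 = 2·8937 + 1638, 8937 = 5·1638 + 747, 1638 = 2·747 + 144, 747 = 5·144 + 27, 144 = 5·27 + 9, 27 = 3·9).
9 divides 1764, so solutions exist.
Back-substituting, 19512·(311) + 8937·(-679) = 9.
Scale by 1764/9 = 196: (p₀, q₀) = (60956, -133084).
General solution: p = 60956 + 993t, q = -133084 - 2168t for integer t.
p ≥ 0: smallest is 60956 mod 993 = 383 (at t = -61), with q = -836.

383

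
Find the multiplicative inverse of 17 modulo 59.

gcd(59, 17) = 1  (59 = 3×17 + 8, 17 = 2×8 + 1, 8 = 8×1).
Back-substituting, 17×(7) + 59×(-2) = 1.
So 17×7 ≡ 1 (mod 59), and 7 mod 59 = 7.

7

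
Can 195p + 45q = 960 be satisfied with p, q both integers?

gcd(195, 45):
  195 = 4×45 + 15
  45 = 3×15
so gcd(195, 45) = 15.
15 divides 960, so integer solutions exist.

yes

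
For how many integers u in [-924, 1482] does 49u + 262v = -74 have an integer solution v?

9

gcd(262, 49) = 1.
By Bézout, 49*(123) + 262*(-23) = 1.
Particular solution: (68, -13).
General solution: u = 68 + 262t, v = -13 - 49t for integer t.
-924 ≤ 68 + 262t ≤ 1482 gives t ∈ [-3, 5], which is 9 values.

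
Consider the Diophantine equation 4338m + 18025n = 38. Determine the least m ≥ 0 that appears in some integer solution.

gcd(18025, 4338) = 1  (18025 = 4×4338 + 673, 4338 = 6×673 + 300, 673 = 2×300 + 73, 300 = 4×73 + 8, 73 = 9×8 + 1, 8 = 8×1).
1 divides 38, so solutions exist.
Back-substituting, 4338×(-2223) + 18025×(535) = 1.
Scale by 38/1 = 38: (m₀, n₀) = (-84474, 20330).
General solution: m = -84474 + 18025t, n = 20330 - 4338t for integer t.
m ≥ 0: smallest is -84474 mod 18025 = 5651 (at t = 5), with n = -1360.

5651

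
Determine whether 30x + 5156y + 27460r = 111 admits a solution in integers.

no

gcd(5156, 30) = 2  (5156 = 171·30 + 26, 30 = 1·26 + 4, 26 = 6·4 + 2, 4 = 2·2).
gcd(2, 27460) = 2.
2 does not divide 111 (remainder 1), so no integer solutions.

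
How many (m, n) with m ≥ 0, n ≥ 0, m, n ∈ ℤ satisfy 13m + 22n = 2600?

gcd(22, 13) = 1.
By Bézout, 13*(-5) + 22*(3) = 1.
One solution: (2, 117).
General: m = 2 + 22t, n = 117 - 13t.
m ≥ 0 ⇒ t ≥ 0; n ≥ 0 ⇒ t ≤ 9. So t ∈ [0, 9]: 10 solutions.

10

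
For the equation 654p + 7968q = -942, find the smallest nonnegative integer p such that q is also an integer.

559

gcd(7968, 654):
  7968 = 12×654 + 120
  654 = 5×120 + 54
  120 = 2×54 + 12
  54 = 4×12 + 6
  12 = 2×6
so gcd(7968, 654) = 6.
6 divides -942, so solutions exist.
Back-substitute for Bézout coefficients:
  6 = 54 - 4×12
  ... = 654×(597) + 7968×(-49)
Scale by -942/6 = -157: (p₀, q₀) = (-93729, 7693).
General solution: p = -93729 + 1328t, q = 7693 - 109t for integer t.
p ≥ 0: smallest is -93729 mod 1328 = 559 (at t = 71), with q = -46.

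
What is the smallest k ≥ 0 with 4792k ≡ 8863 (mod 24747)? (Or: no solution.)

21955

gcd(24747, 4792) = 1  (24747 = 5·4792 + 787, 4792 = 6·787 + 70, 787 = 11·70 + 17, 70 = 4·17 + 2, 17 = 8·2 + 1, 2 = 2·1).
1 divides 8863, so solutions exist.
Back-substituting, 4792·(-11666) + 24747·(2259) = 1.
So 4792·(-11666) ≡ 1 (mod 24747); multiply by 8863: k ≡ -103395758 (mod 24747).
Smallest nonnegative: k = -103395758 mod 24747 = 21955.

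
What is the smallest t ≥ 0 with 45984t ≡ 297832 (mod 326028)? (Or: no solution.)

gcd(326028, 45984) = 12.
12 does not divide 297832, so the congruence has no solution.

no solution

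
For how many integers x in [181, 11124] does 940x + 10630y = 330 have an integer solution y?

gcd(10630, 940) = 10  (10630 = 11*940 + 290, 940 = 3*290 + 70, 290 = 4*70 + 10, 70 = 7*10).
Back-substituting, 940*(-147) + 10630*(13) = 10.
Scale by 33: particular solution (-4851, 429); reduce x mod 1063: (464, -41).
General solution: x = 464 + 1063t, y = -41 - 94t for integer t.
181 ≤ 464 + 1063t ≤ 11124 gives t ∈ [0, 10], which is 11 values.

11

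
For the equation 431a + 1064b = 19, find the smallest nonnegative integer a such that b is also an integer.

437

gcd(1064, 431):
  1064 = 2*431 + 202
  431 = 2*202 + 27
  202 = 7*27 + 13
  27 = 2*13 + 1
  13 = 13*1
so gcd(1064, 431) = 1.
1 divides 19, so solutions exist.
Back-substitute for Bézout coefficients:
  1 = 27 - 2*13
  ... = 431*(79) + 1064*(-32)
Scale by 19/1 = 19: (a₀, b₀) = (1501, -608).
General solution: a = 1501 + 1064t, b = -608 - 431t for integer t.
a ≥ 0: smallest is 1501 mod 1064 = 437 (at t = -1), with b = -177.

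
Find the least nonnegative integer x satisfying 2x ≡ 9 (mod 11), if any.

gcd(11, 2) = 1  (11 = 5×2 + 1, 2 = 2×1).
1 divides 9, so solutions exist.
Back-substituting, 2×(-5) + 11×(1) = 1.
So 2×(-5) ≡ 1 (mod 11); multiply by 9: x ≡ -45 (mod 11).
Smallest nonnegative: x = -45 mod 11 = 10.

10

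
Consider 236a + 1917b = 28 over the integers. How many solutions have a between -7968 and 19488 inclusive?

gcd(1917, 236) = 1  (1917 = 8·236 + 29, 236 = 8·29 + 4, 29 = 7·4 + 1, 4 = 4·1).
Back-substituting, 236·(-463) + 1917·(57) = 1.
Scale by 28: particular solution (-12964, 1596); reduce a mod 1917: (455, -56).
General solution: a = 455 + 1917t, b = -56 - 236t for integer t.
-7968 ≤ 455 + 1917t ≤ 19488 gives t ∈ [-4, 9], which is 14 values.

14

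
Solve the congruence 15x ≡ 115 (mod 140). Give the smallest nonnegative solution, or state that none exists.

17

gcd(140, 15):
  140 = 9*15 + 5
  15 = 3*5
so gcd(140, 15) = 5.
5 divides 115, so solutions exist.
Back-substitute for Bézout coefficients:
  5 = 140 - 9*15
  ... = 15*(-9) + 140*(1)
So 15*(-9) ≡ 5 (mod 140); multiply by 23: x ≡ -207 (mod 28).
Smallest nonnegative: x = -207 mod 28 = 17.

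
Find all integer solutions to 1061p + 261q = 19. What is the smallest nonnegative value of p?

gcd(1061, 261) = 1.
1 divides 19, so solutions exist.
By Bézout, 1061×(-46) + 261×(187) = 1.
Scale by 19/1 = 19: (p₀, q₀) = (-874, 3553).
General solution: p = -874 + 261t, q = 3553 - 1061t for integer t.
p ≥ 0: smallest is -874 mod 261 = 170 (at t = 4), with q = -691.

170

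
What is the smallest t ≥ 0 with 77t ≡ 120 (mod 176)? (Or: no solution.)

gcd(176, 77):
  176 = 2×77 + 22
  77 = 3×22 + 11
  22 = 2×11
so gcd(176, 77) = 11.
11 does not divide 120, so the congruence has no solution.

no solution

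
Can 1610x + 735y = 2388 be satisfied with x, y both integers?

no

gcd(1610, 735) = 35.
35 does not divide 2388 (remainder 8), so no integer solutions.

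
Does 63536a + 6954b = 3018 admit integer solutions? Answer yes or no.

no

gcd(63536, 6954) = 38  (63536 = 9*6954 + 950, 6954 = 7*950 + 304, 950 = 3*304 + 38, 304 = 8*38).
38 does not divide 3018 (remainder 16), so no integer solutions.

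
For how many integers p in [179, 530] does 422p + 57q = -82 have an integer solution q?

6

gcd(422, 57):
  422 = 7×57 + 23
  57 = 2×23 + 11
  23 = 2×11 + 1
  11 = 11×1
so gcd(422, 57) = 1.
Back-substitute for Bézout coefficients:
  1 = 23 - 2×11
  ... = 422×(5) + 57×(-37)
Scale by -82: particular solution (-410, 3034); reduce p mod 57: (46, -342).
General solution: p = 46 + 57t, q = -342 - 422t for integer t.
179 ≤ 46 + 57t ≤ 530 gives t ∈ [3, 8], which is 6 values.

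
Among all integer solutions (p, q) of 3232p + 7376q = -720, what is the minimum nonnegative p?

317

gcd(7376, 3232):
  7376 = 2*3232 + 912
  3232 = 3*912 + 496
  912 = 1*496 + 416
  496 = 1*416 + 80
  416 = 5*80 + 16
  80 = 5*16
so gcd(7376, 3232) = 16.
16 divides -720, so solutions exist.
Back-substitute for Bézout coefficients:
  16 = 416 - 5*80
  ... = 3232*(-89) + 7376*(39)
Scale by -720/16 = -45: (p₀, q₀) = (4005, -1755).
General solution: p = 4005 + 461t, q = -1755 - 202t for integer t.
p ≥ 0: smallest is 4005 mod 461 = 317 (at t = -8), with q = -139.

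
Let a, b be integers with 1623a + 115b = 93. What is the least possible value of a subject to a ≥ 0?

gcd(1623, 115) = 1  (1623 = 14*115 + 13, 115 = 8*13 + 11, 13 = 1*11 + 2, 11 = 5*2 + 1, 2 = 2*1).
1 divides 93, so solutions exist.
Back-substituting, 1623*(-53) + 115*(748) = 1.
Scale by 93/1 = 93: (a₀, b₀) = (-4929, 69564).
General solution: a = -4929 + 115t, b = 69564 - 1623t for integer t.
a ≥ 0: smallest is -4929 mod 115 = 16 (at t = 43), with b = -225.

16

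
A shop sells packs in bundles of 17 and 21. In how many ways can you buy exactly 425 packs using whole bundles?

Need nonnegative integers with 17j + 21k = 425.
gcd(17, 21) = 1, and 17·(5) + 21·(-4) = 1.
So (j₀, k₀) = (2125, -1700); general j = 2125 + 21t, k = -1700 - 17t.
j ≥ 0 ⇒ t ≥ -101; k ≥ 0 ⇒ t ≤ -100. That's 2 values of t.

2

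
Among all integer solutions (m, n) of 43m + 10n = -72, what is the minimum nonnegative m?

gcd(43, 10) = 1  (43 = 4*10 + 3, 10 = 3*3 + 1, 3 = 3*1).
1 divides -72, so solutions exist.
Back-substituting, 43*(-3) + 10*(13) = 1.
Scale by -72/1 = -72: (m₀, n₀) = (216, -936).
General solution: m = 216 + 10t, n = -936 - 43t for integer t.
m ≥ 0: smallest is 216 mod 10 = 6 (at t = -21), with n = -33.

6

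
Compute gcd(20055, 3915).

gcd(20055, 3915) = 15  (20055 = 5×3915 + 480, 3915 = 8×480 + 75, 480 = 6×75 + 30, 75 = 2×30 + 15, 30 = 2×15).

15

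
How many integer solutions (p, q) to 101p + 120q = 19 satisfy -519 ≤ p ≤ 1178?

gcd(120, 101):
  120 = 1·101 + 19
  101 = 5·19 + 6
  19 = 3·6 + 1
  6 = 6·1
so gcd(120, 101) = 1.
Back-substitute for Bézout coefficients:
  1 = 19 - 3·6
  ... = 101·(-19) + 120·(16)
Scale by 19: particular solution (-361, 304); reduce p mod 120: (119, -100).
General solution: p = 119 + 120t, q = -100 - 101t for integer t.
-519 ≤ 119 + 120t ≤ 1178 gives t ∈ [-5, 8], which is 14 values.

14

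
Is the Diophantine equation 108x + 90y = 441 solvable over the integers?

no

gcd(108, 90) = 18  (108 = 1·90 + 18, 90 = 5·18).
18 does not divide 441 (remainder 9), so no integer solutions.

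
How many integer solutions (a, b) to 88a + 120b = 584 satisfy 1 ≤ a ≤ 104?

gcd(120, 88) = 8.
By Bézout, 88·(-4) + 120·(3) = 8.
Particular solution: (8, -1).
General solution: a = 8 + 15t, b = -1 - 11t for integer t.
1 ≤ 8 + 15t ≤ 104 gives t ∈ [0, 6], which is 7 values.

7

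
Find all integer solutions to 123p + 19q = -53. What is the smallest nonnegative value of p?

11

gcd(123, 19):
  123 = 6×19 + 9
  19 = 2×9 + 1
  9 = 9×1
so gcd(123, 19) = 1.
1 divides -53, so solutions exist.
Back-substitute for Bézout coefficients:
  1 = 19 - 2×9
  ... = 123×(-2) + 19×(13)
Scale by -53/1 = -53: (p₀, q₀) = (106, -689).
General solution: p = 106 + 19t, q = -689 - 123t for integer t.
p ≥ 0: smallest is 106 mod 19 = 11 (at t = -5), with q = -74.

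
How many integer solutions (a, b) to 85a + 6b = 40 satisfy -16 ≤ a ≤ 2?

3

gcd(85, 6) = 1  (85 = 14·6 + 1, 6 = 6·1).
Back-substituting, 85·(1) + 6·(-14) = 1.
Scale by 40: particular solution (40, -560); reduce a mod 6: (4, -50).
General solution: a = 4 + 6t, b = -50 - 85t for integer t.
-16 ≤ 4 + 6t ≤ 2 gives t ∈ [-3, -1], which is 3 values.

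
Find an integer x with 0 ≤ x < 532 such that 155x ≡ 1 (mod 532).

127

gcd(532, 155) = 1.
By Bézout, 155·(127) + 532·(-37) = 1.
So 155·127 ≡ 1 (mod 532), and 127 mod 532 = 127.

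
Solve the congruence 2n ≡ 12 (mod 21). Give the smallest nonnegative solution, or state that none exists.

gcd(21, 2) = 1.
1 divides 12, so solutions exist.
By Bézout, 2*(-10) + 21*(1) = 1.
So 2*(-10) ≡ 1 (mod 21); multiply by 12: n ≡ -120 (mod 21).
Smallest nonnegative: n = -120 mod 21 = 6.

6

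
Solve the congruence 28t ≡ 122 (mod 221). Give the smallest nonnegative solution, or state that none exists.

gcd(221, 28):
  221 = 7×28 + 25
  28 = 1×25 + 3
  25 = 8×3 + 1
  3 = 3×1
so gcd(221, 28) = 1.
1 divides 122, so solutions exist.
Back-substitute for Bézout coefficients:
  1 = 25 - 8×3
  ... = 28×(-71) + 221×(9)
So 28×(-71) ≡ 1 (mod 221); multiply by 122: t ≡ -8662 (mod 221).
Smallest nonnegative: t = -8662 mod 221 = 178.

178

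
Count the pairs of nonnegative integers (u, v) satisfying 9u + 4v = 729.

gcd(9, 4) = 1  (9 = 2·4 + 1, 4 = 4·1).
Back-substituting, 9·(1) + 4·(-2) = 1.
Scale by 729: one solution is (729, -1458). Reduce u mod 4: (1, 180).
General: u = 1 + 4t, v = 180 - 9t.
u ≥ 0 ⇒ t ≥ 0; v ≥ 0 ⇒ t ≤ 20. So t ∈ [0, 20]: 21 solutions.

21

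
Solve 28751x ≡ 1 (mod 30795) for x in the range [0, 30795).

16196

gcd(30795, 28751) = 1  (30795 = 1*28751 + 2044, 28751 = 14*2044 + 135, 2044 = 15*135 + 19, 135 = 7*19 + 2, 19 = 9*2 + 1, 2 = 2*1).
Back-substituting, 28751*(-14599) + 30795*(13630) = 1.
So 28751*-14599 ≡ 1 (mod 30795), and -14599 mod 30795 = 16196.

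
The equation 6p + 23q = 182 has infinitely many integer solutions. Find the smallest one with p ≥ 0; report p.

15

gcd(23, 6) = 1.
1 divides 182, so solutions exist.
By Bézout, 6*(4) + 23*(-1) = 1.
Scale by 182/1 = 182: (p₀, q₀) = (728, -182).
General solution: p = 728 + 23t, q = -182 - 6t for integer t.
p ≥ 0: smallest is 728 mod 23 = 15 (at t = -31), with q = 4.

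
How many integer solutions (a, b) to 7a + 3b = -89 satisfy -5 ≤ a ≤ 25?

gcd(7, 3) = 1  (7 = 2·3 + 1, 3 = 3·1).
Back-substituting, 7·(1) + 3·(-2) = 1.
Scale by -89: particular solution (-89, 178); reduce a mod 3: (1, -32).
General solution: a = 1 + 3t, b = -32 - 7t for integer t.
-5 ≤ 1 + 3t ≤ 25 gives t ∈ [-2, 8], which is 11 values.

11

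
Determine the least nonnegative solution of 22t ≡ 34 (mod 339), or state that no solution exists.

94

gcd(339, 22):
  339 = 15·22 + 9
  22 = 2·9 + 4
  9 = 2·4 + 1
  4 = 4·1
so gcd(339, 22) = 1.
1 divides 34, so solutions exist.
Back-substitute for Bézout coefficients:
  1 = 9 - 2·4
  ... = 22·(-77) + 339·(5)
So 22·(-77) ≡ 1 (mod 339); multiply by 34: t ≡ -2618 (mod 339).
Smallest nonnegative: t = -2618 mod 339 = 94.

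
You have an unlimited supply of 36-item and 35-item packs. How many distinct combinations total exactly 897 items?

Need nonnegative integers with 36j + 35k = 897.
gcd(36, 35) = 1, and 36·(1) + 35·(-1) = 1.
So (j₀, k₀) = (897, -897); general j = 897 + 35t, k = -897 - 36t.
j ≥ 0 ⇒ t ≥ -25; k ≥ 0 ⇒ t ≤ -25. That's 1 value of t.

1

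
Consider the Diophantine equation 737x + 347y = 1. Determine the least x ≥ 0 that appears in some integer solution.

gcd(737, 347):
  737 = 2·347 + 43
  347 = 8·43 + 3
  43 = 14·3 + 1
  3 = 3·1
so gcd(737, 347) = 1.
1 divides 1, so solutions exist.
Back-substitute for Bézout coefficients:
  1 = 43 - 14·3
  ... = 737·(113) + 347·(-240)
Scale by 1/1 = 1: (x₀, y₀) = (113, -240).
General solution: x = 113 + 347t, y = -240 - 737t for integer t.
x ≥ 0: smallest is 113 mod 347 = 113 (at t = 0), with y = -240.

113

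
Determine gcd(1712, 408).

8

gcd(1712, 408):
  1712 = 4·408 + 80
  408 = 5·80 + 8
  80 = 10·8
so gcd(1712, 408) = 8.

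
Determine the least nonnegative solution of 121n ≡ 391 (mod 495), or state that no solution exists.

no solution

gcd(495, 121) = 11.
11 does not divide 391, so the congruence has no solution.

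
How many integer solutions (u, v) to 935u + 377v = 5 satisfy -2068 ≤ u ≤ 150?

6

gcd(935, 377) = 1.
By Bézout, 935×(25) + 377×(-62) = 1.
Particular solution: (125, -310).
General solution: u = 125 + 377t, v = -310 - 935t for integer t.
-2068 ≤ 125 + 377t ≤ 150 gives t ∈ [-5, 0], which is 6 values.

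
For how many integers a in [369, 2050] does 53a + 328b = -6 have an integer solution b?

5

gcd(328, 53) = 1  (328 = 6*53 + 10, 53 = 5*10 + 3, 10 = 3*3 + 1, 3 = 3*1).
Back-substituting, 53*(-99) + 328*(16) = 1.
Scale by -6: particular solution (594, -96); reduce a mod 328: (266, -43).
General solution: a = 266 + 328t, b = -43 - 53t for integer t.
369 ≤ 266 + 328t ≤ 2050 gives t ∈ [1, 5], which is 5 values.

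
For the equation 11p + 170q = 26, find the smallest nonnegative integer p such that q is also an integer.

gcd(170, 11):
  170 = 15*11 + 5
  11 = 2*5 + 1
  5 = 5*1
so gcd(170, 11) = 1.
1 divides 26, so solutions exist.
Back-substitute for Bézout coefficients:
  1 = 11 - 2*5
  ... = 11*(31) + 170*(-2)
Scale by 26/1 = 26: (p₀, q₀) = (806, -52).
General solution: p = 806 + 170t, q = -52 - 11t for integer t.
p ≥ 0: smallest is 806 mod 170 = 126 (at t = -4), with q = -8.

126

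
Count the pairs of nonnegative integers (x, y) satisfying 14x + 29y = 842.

2

gcd(29, 14):
  29 = 2×14 + 1
  14 = 14×1
so gcd(29, 14) = 1.
Back-substitute for Bézout coefficients:
  1 = 29 - 2×14
  ... = 14×(-2) + 29×(1)
Scale by 842: one solution is (-1684, 842). Reduce x mod 29: (27, 16).
General: x = 27 + 29t, y = 16 - 14t.
x ≥ 0 ⇒ t ≥ 0; y ≥ 0 ⇒ t ≤ 1. So t ∈ [0, 1]: 2 solutions.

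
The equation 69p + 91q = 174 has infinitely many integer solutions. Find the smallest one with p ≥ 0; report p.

gcd(91, 69):
  91 = 1×69 + 22
  69 = 3×22 + 3
  22 = 7×3 + 1
  3 = 3×1
so gcd(91, 69) = 1.
1 divides 174, so solutions exist.
Back-substitute for Bézout coefficients:
  1 = 22 - 7×3
  ... = 69×(-29) + 91×(22)
Scale by 174/1 = 174: (p₀, q₀) = (-5046, 3828).
General solution: p = -5046 + 91t, q = 3828 - 69t for integer t.
p ≥ 0: smallest is -5046 mod 91 = 50 (at t = 56), with q = -36.

50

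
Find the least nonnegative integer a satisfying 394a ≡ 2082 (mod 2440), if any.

gcd(2440, 394):
  2440 = 6*394 + 76
  394 = 5*76 + 14
  76 = 5*14 + 6
  14 = 2*6 + 2
  6 = 3*2
so gcd(2440, 394) = 2.
2 divides 2082, so solutions exist.
Back-substitute for Bézout coefficients:
  2 = 14 - 2*6
  ... = 394*(353) + 2440*(-57)
So 394*(353) ≡ 2 (mod 2440); multiply by 1041: a ≡ 367473 (mod 1220).
Smallest nonnegative: a = 367473 mod 1220 = 253.

253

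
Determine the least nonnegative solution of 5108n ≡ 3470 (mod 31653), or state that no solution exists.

gcd(31653, 5108):
  31653 = 6×5108 + 1005
  5108 = 5×1005 + 83
  1005 = 12×83 + 9
  83 = 9×9 + 2
  9 = 4×2 + 1
  2 = 2×1
so gcd(31653, 5108) = 1.
1 divides 3470, so solutions exist.
Back-substitute for Bézout coefficients:
  1 = 9 - 4×2
  ... = 5108×(-14110) + 31653×(2277)
So 5108×(-14110) ≡ 1 (mod 31653); multiply by 3470: n ≡ -48961700 (mod 31653).
Smallest nonnegative: n = -48961700 mod 31653 = 5491.

5491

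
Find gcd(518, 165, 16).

gcd(518, 165) = 1.
gcd(1, 16) = 1.

1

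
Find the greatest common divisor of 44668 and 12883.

gcd(44668, 12883):
  44668 = 3·12883 + 6019
  12883 = 2·6019 + 845
  6019 = 7·845 + 104
  845 = 8·104 + 13
  104 = 8·13
so gcd(44668, 12883) = 13.

13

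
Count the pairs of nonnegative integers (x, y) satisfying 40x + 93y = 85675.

gcd(93, 40) = 1.
By Bézout, 40·(7) + 93·(-3) = 1.
One solution: (61, 895).
General: x = 61 + 93t, y = 895 - 40t.
x ≥ 0 ⇒ t ≥ 0; y ≥ 0 ⇒ t ≤ 22. So t ∈ [0, 22]: 23 solutions.

23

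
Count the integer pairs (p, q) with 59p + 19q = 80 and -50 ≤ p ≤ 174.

gcd(59, 19) = 1.
By Bézout, 59*(-9) + 19*(28) = 1.
Particular solution: (2, -2).
General solution: p = 2 + 19t, q = -2 - 59t for integer t.
-50 ≤ 2 + 19t ≤ 174 gives t ∈ [-2, 9], which is 12 values.

12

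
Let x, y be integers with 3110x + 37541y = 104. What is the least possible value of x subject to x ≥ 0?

19869

gcd(37541, 3110):
  37541 = 12*3110 + 221
  3110 = 14*221 + 16
  221 = 13*16 + 13
  16 = 1*13 + 3
  13 = 4*3 + 1
  3 = 3*1
so gcd(37541, 3110) = 1.
1 divides 104, so solutions exist.
Back-substitute for Bézout coefficients:
  1 = 13 - 4*3
  ... = 3110*(-11721) + 37541*(971)
Scale by 104/1 = 104: (x₀, y₀) = (-1218984, 100984).
General solution: x = -1218984 + 37541t, y = 100984 - 3110t for integer t.
x ≥ 0: smallest is -1218984 mod 37541 = 19869 (at t = 33), with y = -1646.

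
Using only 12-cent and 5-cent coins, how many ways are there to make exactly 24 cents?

Need nonnegative integers with 12j + 5k = 24.
gcd(12, 5) = 1, and 12·(-2) + 5·(5) = 1.
So (j₀, k₀) = (-48, 120); general j = -48 + 5t, k = 120 - 12t.
j ≥ 0 ⇒ t ≥ 10; k ≥ 0 ⇒ t ≤ 10. That's 1 value of t.

1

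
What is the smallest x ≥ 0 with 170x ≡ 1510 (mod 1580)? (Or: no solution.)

139

gcd(1580, 170) = 10.
10 divides 1510, so solutions exist.
By Bézout, 170·(-65) + 1580·(7) = 10.
So 170·(-65) ≡ 10 (mod 1580); multiply by 151: x ≡ -9815 (mod 158).
Smallest nonnegative: x = -9815 mod 158 = 139.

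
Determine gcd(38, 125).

gcd(125, 38):
  125 = 3*38 + 11
  38 = 3*11 + 5
  11 = 2*5 + 1
  5 = 5*1
so gcd(125, 38) = 1.

1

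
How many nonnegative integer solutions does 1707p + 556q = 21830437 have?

gcd(1707, 556):
  1707 = 3×556 + 39
  556 = 14×39 + 10
  39 = 3×10 + 9
  10 = 1×9 + 1
  9 = 9×1
so gcd(1707, 556) = 1.
Back-substitute for Bézout coefficients:
  1 = 10 - 1×9
  ... = 1707×(-57) + 556×(175)
Scale by 21830437: one solution is (-1244334909, 3820326475). Reduce p mod 556: (319, 38284).
General: p = 319 + 556t, q = 38284 - 1707t.
p ≥ 0 ⇒ t ≥ 0; q ≥ 0 ⇒ t ≤ 22. So t ∈ [0, 22]: 23 solutions.

23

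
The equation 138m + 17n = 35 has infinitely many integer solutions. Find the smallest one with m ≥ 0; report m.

9

gcd(138, 17) = 1.
1 divides 35, so solutions exist.
By Bézout, 138*(-8) + 17*(65) = 1.
Scale by 35/1 = 35: (m₀, n₀) = (-280, 2275).
General solution: m = -280 + 17t, n = 2275 - 138t for integer t.
m ≥ 0: smallest is -280 mod 17 = 9 (at t = 17), with n = -71.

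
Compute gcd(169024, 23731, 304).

gcd(169024, 23731) = 19  (169024 = 7*23731 + 2907, 23731 = 8*2907 + 475, 2907 = 6*475 + 57, 475 = 8*57 + 19, 57 = 3*19).
gcd(19, 304) = 19.

19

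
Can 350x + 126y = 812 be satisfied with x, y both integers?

yes

gcd(350, 126) = 14  (350 = 2·126 + 98, 126 = 1·98 + 28, 98 = 3·28 + 14, 28 = 2·14).
14 divides 812, so integer solutions exist.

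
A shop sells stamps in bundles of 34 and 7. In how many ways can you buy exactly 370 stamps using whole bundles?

Need nonnegative integers with 34j + 7k = 370.
gcd(34, 7) = 1, and 34·(-1) + 7·(5) = 1.
So (j₀, k₀) = (-370, 1850); general j = -370 + 7t, k = 1850 - 34t.
j ≥ 0 ⇒ t ≥ 53; k ≥ 0 ⇒ t ≤ 54. That's 2 values of t.

2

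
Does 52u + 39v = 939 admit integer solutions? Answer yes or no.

gcd(52, 39) = 13  (52 = 1·39 + 13, 39 = 3·13).
13 does not divide 939 (remainder 3), so no integer solutions.

no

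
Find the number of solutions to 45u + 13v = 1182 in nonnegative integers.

gcd(45, 13):
  45 = 3·13 + 6
  13 = 2·6 + 1
  6 = 6·1
so gcd(45, 13) = 1.
Back-substitute for Bézout coefficients:
  1 = 13 - 2·6
  ... = 45·(-2) + 13·(7)
Scale by 1182: one solution is (-2364, 8274). Reduce u mod 13: (2, 84).
General: u = 2 + 13t, v = 84 - 45t.
u ≥ 0 ⇒ t ≥ 0; v ≥ 0 ⇒ t ≤ 1. So t ∈ [0, 1]: 2 solutions.

2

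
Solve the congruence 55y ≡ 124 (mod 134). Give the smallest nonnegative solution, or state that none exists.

gcd(134, 55) = 1.
1 divides 124, so solutions exist.
By Bézout, 55·(39) + 134·(-16) = 1.
So 55·(39) ≡ 1 (mod 134); multiply by 124: y ≡ 4836 (mod 134).
Smallest nonnegative: y = 4836 mod 134 = 12.

12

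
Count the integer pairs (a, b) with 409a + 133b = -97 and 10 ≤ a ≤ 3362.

25

gcd(409, 133) = 1.
By Bézout, 409·(40) + 133·(-123) = 1.
Particular solution: (110, -339).
General solution: a = 110 + 133t, b = -339 - 409t for integer t.
10 ≤ 110 + 133t ≤ 3362 gives t ∈ [0, 24], which is 25 values.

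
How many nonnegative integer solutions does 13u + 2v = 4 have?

1

gcd(13, 2) = 1.
By Bézout, 13·(1) + 2·(-6) = 1.
One solution: (0, 2).
General: u = 0 + 2t, v = 2 - 13t.
u ≥ 0 ⇒ t ≥ 0; v ≥ 0 ⇒ t ≤ 0. So t ∈ [0, 0]: 1 solution.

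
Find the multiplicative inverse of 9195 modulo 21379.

gcd(21379, 9195) = 1.
By Bézout, 9195×(-6845) + 21379×(2944) = 1.
So 9195×-6845 ≡ 1 (mod 21379), and -6845 mod 21379 = 14534.

14534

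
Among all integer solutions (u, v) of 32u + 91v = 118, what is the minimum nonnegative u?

89

gcd(91, 32):
  91 = 2*32 + 27
  32 = 1*27 + 5
  27 = 5*5 + 2
  5 = 2*2 + 1
  2 = 2*1
so gcd(91, 32) = 1.
1 divides 118, so solutions exist.
Back-substitute for Bézout coefficients:
  1 = 5 - 2*2
  ... = 32*(37) + 91*(-13)
Scale by 118/1 = 118: (u₀, v₀) = (4366, -1534).
General solution: u = 4366 + 91t, v = -1534 - 32t for integer t.
u ≥ 0: smallest is 4366 mod 91 = 89 (at t = -47), with v = -30.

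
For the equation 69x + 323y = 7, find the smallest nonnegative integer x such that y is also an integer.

gcd(323, 69):
  323 = 4*69 + 47
  69 = 1*47 + 22
  47 = 2*22 + 3
  22 = 7*3 + 1
  3 = 3*1
so gcd(323, 69) = 1.
1 divides 7, so solutions exist.
Back-substitute for Bézout coefficients:
  1 = 22 - 7*3
  ... = 69*(103) + 323*(-22)
Scale by 7/1 = 7: (x₀, y₀) = (721, -154).
General solution: x = 721 + 323t, y = -154 - 69t for integer t.
x ≥ 0: smallest is 721 mod 323 = 75 (at t = -2), with y = -16.

75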